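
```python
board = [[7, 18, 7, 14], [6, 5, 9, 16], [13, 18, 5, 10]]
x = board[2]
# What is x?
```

board has 3 rows. Row 2 is [13, 18, 5, 10].

[13, 18, 5, 10]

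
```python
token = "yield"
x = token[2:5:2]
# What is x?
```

token has length 5. The slice token[2:5:2] selects indices [2, 4] (2->'e', 4->'d'), giving 'ed'.

'ed'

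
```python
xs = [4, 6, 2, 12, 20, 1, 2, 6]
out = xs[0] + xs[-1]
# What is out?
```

xs has length 8. xs[0] = 4.
xs has length 8. Negative index -1 maps to positive index 8 + (-1) = 7. xs[7] = 6.
Sum: 4 + 6 = 10.

10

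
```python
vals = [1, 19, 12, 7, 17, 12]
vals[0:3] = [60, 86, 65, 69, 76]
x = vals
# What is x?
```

vals starts as [1, 19, 12, 7, 17, 12] (length 6). The slice vals[0:3] covers indices [0, 1, 2] with values [1, 19, 12]. Replacing that slice with [60, 86, 65, 69, 76] (different length) produces [60, 86, 65, 69, 76, 7, 17, 12].

[60, 86, 65, 69, 76, 7, 17, 12]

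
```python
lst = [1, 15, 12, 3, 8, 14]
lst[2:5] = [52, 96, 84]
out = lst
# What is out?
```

lst starts as [1, 15, 12, 3, 8, 14] (length 6). The slice lst[2:5] covers indices [2, 3, 4] with values [12, 3, 8]. Replacing that slice with [52, 96, 84] (same length) produces [1, 15, 52, 96, 84, 14].

[1, 15, 52, 96, 84, 14]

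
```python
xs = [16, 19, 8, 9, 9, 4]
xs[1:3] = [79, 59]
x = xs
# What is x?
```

xs starts as [16, 19, 8, 9, 9, 4] (length 6). The slice xs[1:3] covers indices [1, 2] with values [19, 8]. Replacing that slice with [79, 59] (same length) produces [16, 79, 59, 9, 9, 4].

[16, 79, 59, 9, 9, 4]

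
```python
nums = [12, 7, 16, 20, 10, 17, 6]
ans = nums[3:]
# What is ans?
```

nums has length 7. The slice nums[3:] selects indices [3, 4, 5, 6] (3->20, 4->10, 5->17, 6->6), giving [20, 10, 17, 6].

[20, 10, 17, 6]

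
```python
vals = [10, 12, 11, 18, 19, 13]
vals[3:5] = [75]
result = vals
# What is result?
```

vals starts as [10, 12, 11, 18, 19, 13] (length 6). The slice vals[3:5] covers indices [3, 4] with values [18, 19]. Replacing that slice with [75] (different length) produces [10, 12, 11, 75, 13].

[10, 12, 11, 75, 13]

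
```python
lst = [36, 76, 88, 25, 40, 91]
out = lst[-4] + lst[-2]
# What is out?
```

lst has length 6. Negative index -4 maps to positive index 6 + (-4) = 2. lst[2] = 88.
lst has length 6. Negative index -2 maps to positive index 6 + (-2) = 4. lst[4] = 40.
Sum: 88 + 40 = 128.

128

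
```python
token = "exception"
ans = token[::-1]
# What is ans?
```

token has length 9. The slice token[::-1] selects indices [8, 7, 6, 5, 4, 3, 2, 1, 0] (8->'n', 7->'o', 6->'i', 5->'t', 4->'p', 3->'e', 2->'c', 1->'x', 0->'e'), giving 'noitpecxe'.

'noitpecxe'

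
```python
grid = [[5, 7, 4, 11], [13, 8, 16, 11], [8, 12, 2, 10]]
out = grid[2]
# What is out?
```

grid has 3 rows. Row 2 is [8, 12, 2, 10].

[8, 12, 2, 10]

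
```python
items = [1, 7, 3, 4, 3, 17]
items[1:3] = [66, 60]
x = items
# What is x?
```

items starts as [1, 7, 3, 4, 3, 17] (length 6). The slice items[1:3] covers indices [1, 2] with values [7, 3]. Replacing that slice with [66, 60] (same length) produces [1, 66, 60, 4, 3, 17].

[1, 66, 60, 4, 3, 17]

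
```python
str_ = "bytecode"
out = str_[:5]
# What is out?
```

str_ has length 8. The slice str_[:5] selects indices [0, 1, 2, 3, 4] (0->'b', 1->'y', 2->'t', 3->'e', 4->'c'), giving 'bytec'.

'bytec'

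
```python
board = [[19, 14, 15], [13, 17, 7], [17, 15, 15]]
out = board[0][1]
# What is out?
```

board[0] = [19, 14, 15]. Taking column 1 of that row yields 14.

14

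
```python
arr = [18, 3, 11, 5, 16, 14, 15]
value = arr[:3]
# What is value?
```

arr has length 7. The slice arr[:3] selects indices [0, 1, 2] (0->18, 1->3, 2->11), giving [18, 3, 11].

[18, 3, 11]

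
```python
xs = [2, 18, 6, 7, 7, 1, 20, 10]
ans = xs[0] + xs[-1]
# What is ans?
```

xs has length 8. xs[0] = 2.
xs has length 8. Negative index -1 maps to positive index 8 + (-1) = 7. xs[7] = 10.
Sum: 2 + 10 = 12.

12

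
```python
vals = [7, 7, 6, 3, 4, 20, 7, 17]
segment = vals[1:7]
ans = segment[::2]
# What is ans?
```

vals has length 8. The slice vals[1:7] selects indices [1, 2, 3, 4, 5, 6] (1->7, 2->6, 3->3, 4->4, 5->20, 6->7), giving [7, 6, 3, 4, 20, 7]. So segment = [7, 6, 3, 4, 20, 7]. segment has length 6. The slice segment[::2] selects indices [0, 2, 4] (0->7, 2->3, 4->20), giving [7, 3, 20].

[7, 3, 20]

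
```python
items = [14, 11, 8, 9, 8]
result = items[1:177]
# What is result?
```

items has length 5. The slice items[1:177] selects indices [1, 2, 3, 4] (1->11, 2->8, 3->9, 4->8), giving [11, 8, 9, 8].

[11, 8, 9, 8]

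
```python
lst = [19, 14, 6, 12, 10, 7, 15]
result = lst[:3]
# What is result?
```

lst has length 7. The slice lst[:3] selects indices [0, 1, 2] (0->19, 1->14, 2->6), giving [19, 14, 6].

[19, 14, 6]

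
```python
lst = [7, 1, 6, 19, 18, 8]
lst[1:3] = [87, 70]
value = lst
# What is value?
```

lst starts as [7, 1, 6, 19, 18, 8] (length 6). The slice lst[1:3] covers indices [1, 2] with values [1, 6]. Replacing that slice with [87, 70] (same length) produces [7, 87, 70, 19, 18, 8].

[7, 87, 70, 19, 18, 8]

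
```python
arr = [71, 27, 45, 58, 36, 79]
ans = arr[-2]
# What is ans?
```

arr has length 6. Negative index -2 maps to positive index 6 + (-2) = 4. arr[4] = 36.

36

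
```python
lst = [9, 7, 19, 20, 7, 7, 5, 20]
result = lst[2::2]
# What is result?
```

lst has length 8. The slice lst[2::2] selects indices [2, 4, 6] (2->19, 4->7, 6->5), giving [19, 7, 5].

[19, 7, 5]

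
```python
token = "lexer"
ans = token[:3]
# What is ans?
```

token has length 5. The slice token[:3] selects indices [0, 1, 2] (0->'l', 1->'e', 2->'x'), giving 'lex'.

'lex'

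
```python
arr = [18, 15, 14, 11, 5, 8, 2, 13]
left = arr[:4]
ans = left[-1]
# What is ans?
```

arr has length 8. The slice arr[:4] selects indices [0, 1, 2, 3] (0->18, 1->15, 2->14, 3->11), giving [18, 15, 14, 11]. So left = [18, 15, 14, 11]. Then left[-1] = 11.

11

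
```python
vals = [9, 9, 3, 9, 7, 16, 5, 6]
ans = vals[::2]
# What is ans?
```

vals has length 8. The slice vals[::2] selects indices [0, 2, 4, 6] (0->9, 2->3, 4->7, 6->5), giving [9, 3, 7, 5].

[9, 3, 7, 5]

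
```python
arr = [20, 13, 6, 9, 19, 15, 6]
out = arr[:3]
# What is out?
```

arr has length 7. The slice arr[:3] selects indices [0, 1, 2] (0->20, 1->13, 2->6), giving [20, 13, 6].

[20, 13, 6]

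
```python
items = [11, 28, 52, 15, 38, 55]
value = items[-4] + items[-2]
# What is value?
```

items has length 6. Negative index -4 maps to positive index 6 + (-4) = 2. items[2] = 52.
items has length 6. Negative index -2 maps to positive index 6 + (-2) = 4. items[4] = 38.
Sum: 52 + 38 = 90.

90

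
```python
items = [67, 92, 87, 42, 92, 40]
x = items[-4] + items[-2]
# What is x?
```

items has length 6. Negative index -4 maps to positive index 6 + (-4) = 2. items[2] = 87.
items has length 6. Negative index -2 maps to positive index 6 + (-2) = 4. items[4] = 92.
Sum: 87 + 92 = 179.

179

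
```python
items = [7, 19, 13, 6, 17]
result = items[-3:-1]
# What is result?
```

items has length 5. The slice items[-3:-1] selects indices [2, 3] (2->13, 3->6), giving [13, 6].

[13, 6]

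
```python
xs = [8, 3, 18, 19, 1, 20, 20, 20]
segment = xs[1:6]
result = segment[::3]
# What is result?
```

xs has length 8. The slice xs[1:6] selects indices [1, 2, 3, 4, 5] (1->3, 2->18, 3->19, 4->1, 5->20), giving [3, 18, 19, 1, 20]. So segment = [3, 18, 19, 1, 20]. segment has length 5. The slice segment[::3] selects indices [0, 3] (0->3, 3->1), giving [3, 1].

[3, 1]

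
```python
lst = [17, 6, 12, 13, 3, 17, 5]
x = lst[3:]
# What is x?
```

lst has length 7. The slice lst[3:] selects indices [3, 4, 5, 6] (3->13, 4->3, 5->17, 6->5), giving [13, 3, 17, 5].

[13, 3, 17, 5]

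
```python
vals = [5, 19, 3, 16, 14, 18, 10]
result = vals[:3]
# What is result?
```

vals has length 7. The slice vals[:3] selects indices [0, 1, 2] (0->5, 1->19, 2->3), giving [5, 19, 3].

[5, 19, 3]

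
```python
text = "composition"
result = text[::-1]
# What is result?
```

text has length 11. The slice text[::-1] selects indices [10, 9, 8, 7, 6, 5, 4, 3, 2, 1, 0] (10->'n', 9->'o', 8->'i', 7->'t', 6->'i', 5->'s', 4->'o', 3->'p', 2->'m', 1->'o', 0->'c'), giving 'noitisopmoc'.

'noitisopmoc'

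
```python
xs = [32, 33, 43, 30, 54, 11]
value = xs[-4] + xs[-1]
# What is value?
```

xs has length 6. Negative index -4 maps to positive index 6 + (-4) = 2. xs[2] = 43.
xs has length 6. Negative index -1 maps to positive index 6 + (-1) = 5. xs[5] = 11.
Sum: 43 + 11 = 54.

54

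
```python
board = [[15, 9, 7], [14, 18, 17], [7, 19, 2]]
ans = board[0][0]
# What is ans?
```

board[0] = [15, 9, 7]. Taking column 0 of that row yields 15.

15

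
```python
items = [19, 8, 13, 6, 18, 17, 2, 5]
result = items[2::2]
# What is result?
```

items has length 8. The slice items[2::2] selects indices [2, 4, 6] (2->13, 4->18, 6->2), giving [13, 18, 2].

[13, 18, 2]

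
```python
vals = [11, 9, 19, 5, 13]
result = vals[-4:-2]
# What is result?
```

vals has length 5. The slice vals[-4:-2] selects indices [1, 2] (1->9, 2->19), giving [9, 19].

[9, 19]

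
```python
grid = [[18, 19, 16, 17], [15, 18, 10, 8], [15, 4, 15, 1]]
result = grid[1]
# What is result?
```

grid has 3 rows. Row 1 is [15, 18, 10, 8].

[15, 18, 10, 8]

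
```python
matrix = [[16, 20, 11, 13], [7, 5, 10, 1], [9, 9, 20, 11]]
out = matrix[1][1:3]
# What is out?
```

matrix[1] = [7, 5, 10, 1]. matrix[1] has length 4. The slice matrix[1][1:3] selects indices [1, 2] (1->5, 2->10), giving [5, 10].

[5, 10]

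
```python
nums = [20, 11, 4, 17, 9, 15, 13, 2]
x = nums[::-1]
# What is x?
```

nums has length 8. The slice nums[::-1] selects indices [7, 6, 5, 4, 3, 2, 1, 0] (7->2, 6->13, 5->15, 4->9, 3->17, 2->4, 1->11, 0->20), giving [2, 13, 15, 9, 17, 4, 11, 20].

[2, 13, 15, 9, 17, 4, 11, 20]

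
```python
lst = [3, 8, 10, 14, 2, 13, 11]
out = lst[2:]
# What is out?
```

lst has length 7. The slice lst[2:] selects indices [2, 3, 4, 5, 6] (2->10, 3->14, 4->2, 5->13, 6->11), giving [10, 14, 2, 13, 11].

[10, 14, 2, 13, 11]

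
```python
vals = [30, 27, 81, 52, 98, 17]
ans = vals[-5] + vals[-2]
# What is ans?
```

vals has length 6. Negative index -5 maps to positive index 6 + (-5) = 1. vals[1] = 27.
vals has length 6. Negative index -2 maps to positive index 6 + (-2) = 4. vals[4] = 98.
Sum: 27 + 98 = 125.

125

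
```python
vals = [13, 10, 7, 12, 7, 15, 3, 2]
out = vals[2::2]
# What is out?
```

vals has length 8. The slice vals[2::2] selects indices [2, 4, 6] (2->7, 4->7, 6->3), giving [7, 7, 3].

[7, 7, 3]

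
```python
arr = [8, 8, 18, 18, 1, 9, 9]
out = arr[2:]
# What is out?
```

arr has length 7. The slice arr[2:] selects indices [2, 3, 4, 5, 6] (2->18, 3->18, 4->1, 5->9, 6->9), giving [18, 18, 1, 9, 9].

[18, 18, 1, 9, 9]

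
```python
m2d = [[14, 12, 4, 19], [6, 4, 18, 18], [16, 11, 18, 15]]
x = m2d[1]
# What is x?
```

m2d has 3 rows. Row 1 is [6, 4, 18, 18].

[6, 4, 18, 18]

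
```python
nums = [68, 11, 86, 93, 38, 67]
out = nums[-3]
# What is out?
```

nums has length 6. Negative index -3 maps to positive index 6 + (-3) = 3. nums[3] = 93.

93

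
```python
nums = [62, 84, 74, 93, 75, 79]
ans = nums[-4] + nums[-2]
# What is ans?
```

nums has length 6. Negative index -4 maps to positive index 6 + (-4) = 2. nums[2] = 74.
nums has length 6. Negative index -2 maps to positive index 6 + (-2) = 4. nums[4] = 75.
Sum: 74 + 75 = 149.

149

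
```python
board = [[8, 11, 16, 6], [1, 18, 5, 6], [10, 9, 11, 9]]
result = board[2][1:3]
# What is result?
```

board[2] = [10, 9, 11, 9]. board[2] has length 4. The slice board[2][1:3] selects indices [1, 2] (1->9, 2->11), giving [9, 11].

[9, 11]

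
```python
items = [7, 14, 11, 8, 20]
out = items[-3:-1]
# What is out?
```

items has length 5. The slice items[-3:-1] selects indices [2, 3] (2->11, 3->8), giving [11, 8].

[11, 8]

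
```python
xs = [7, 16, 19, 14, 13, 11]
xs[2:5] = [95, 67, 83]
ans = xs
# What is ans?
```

xs starts as [7, 16, 19, 14, 13, 11] (length 6). The slice xs[2:5] covers indices [2, 3, 4] with values [19, 14, 13]. Replacing that slice with [95, 67, 83] (same length) produces [7, 16, 95, 67, 83, 11].

[7, 16, 95, 67, 83, 11]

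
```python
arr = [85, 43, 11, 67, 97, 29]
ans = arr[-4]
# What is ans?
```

arr has length 6. Negative index -4 maps to positive index 6 + (-4) = 2. arr[2] = 11.

11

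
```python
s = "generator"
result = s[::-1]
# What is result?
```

s has length 9. The slice s[::-1] selects indices [8, 7, 6, 5, 4, 3, 2, 1, 0] (8->'r', 7->'o', 6->'t', 5->'a', 4->'r', 3->'e', 2->'n', 1->'e', 0->'g'), giving 'rotareneg'.

'rotareneg'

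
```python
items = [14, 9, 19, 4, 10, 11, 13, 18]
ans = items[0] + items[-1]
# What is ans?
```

items has length 8. items[0] = 14.
items has length 8. Negative index -1 maps to positive index 8 + (-1) = 7. items[7] = 18.
Sum: 14 + 18 = 32.

32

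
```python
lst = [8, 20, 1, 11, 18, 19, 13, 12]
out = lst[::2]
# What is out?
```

lst has length 8. The slice lst[::2] selects indices [0, 2, 4, 6] (0->8, 2->1, 4->18, 6->13), giving [8, 1, 18, 13].

[8, 1, 18, 13]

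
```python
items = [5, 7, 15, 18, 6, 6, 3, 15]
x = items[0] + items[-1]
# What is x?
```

items has length 8. items[0] = 5.
items has length 8. Negative index -1 maps to positive index 8 + (-1) = 7. items[7] = 15.
Sum: 5 + 15 = 20.

20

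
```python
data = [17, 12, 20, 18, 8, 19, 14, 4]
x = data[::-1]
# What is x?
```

data has length 8. The slice data[::-1] selects indices [7, 6, 5, 4, 3, 2, 1, 0] (7->4, 6->14, 5->19, 4->8, 3->18, 2->20, 1->12, 0->17), giving [4, 14, 19, 8, 18, 20, 12, 17].

[4, 14, 19, 8, 18, 20, 12, 17]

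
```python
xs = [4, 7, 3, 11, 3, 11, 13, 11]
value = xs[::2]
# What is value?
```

xs has length 8. The slice xs[::2] selects indices [0, 2, 4, 6] (0->4, 2->3, 4->3, 6->13), giving [4, 3, 3, 13].

[4, 3, 3, 13]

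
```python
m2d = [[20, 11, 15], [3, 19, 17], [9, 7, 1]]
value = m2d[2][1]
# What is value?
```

m2d[2] = [9, 7, 1]. Taking column 1 of that row yields 7.

7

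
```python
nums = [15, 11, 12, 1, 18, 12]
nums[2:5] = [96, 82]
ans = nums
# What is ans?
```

nums starts as [15, 11, 12, 1, 18, 12] (length 6). The slice nums[2:5] covers indices [2, 3, 4] with values [12, 1, 18]. Replacing that slice with [96, 82] (different length) produces [15, 11, 96, 82, 12].

[15, 11, 96, 82, 12]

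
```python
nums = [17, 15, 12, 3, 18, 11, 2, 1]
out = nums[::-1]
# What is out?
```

nums has length 8. The slice nums[::-1] selects indices [7, 6, 5, 4, 3, 2, 1, 0] (7->1, 6->2, 5->11, 4->18, 3->3, 2->12, 1->15, 0->17), giving [1, 2, 11, 18, 3, 12, 15, 17].

[1, 2, 11, 18, 3, 12, 15, 17]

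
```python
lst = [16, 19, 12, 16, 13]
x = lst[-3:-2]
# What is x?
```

lst has length 5. The slice lst[-3:-2] selects indices [2] (2->12), giving [12].

[12]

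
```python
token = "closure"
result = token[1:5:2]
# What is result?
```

token has length 7. The slice token[1:5:2] selects indices [1, 3] (1->'l', 3->'s'), giving 'ls'.

'ls'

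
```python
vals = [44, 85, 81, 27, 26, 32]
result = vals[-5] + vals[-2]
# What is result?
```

vals has length 6. Negative index -5 maps to positive index 6 + (-5) = 1. vals[1] = 85.
vals has length 6. Negative index -2 maps to positive index 6 + (-2) = 4. vals[4] = 26.
Sum: 85 + 26 = 111.

111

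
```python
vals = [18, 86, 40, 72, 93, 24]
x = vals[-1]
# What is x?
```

vals has length 6. Negative index -1 maps to positive index 6 + (-1) = 5. vals[5] = 24.

24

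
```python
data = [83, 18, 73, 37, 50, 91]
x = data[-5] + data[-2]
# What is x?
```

data has length 6. Negative index -5 maps to positive index 6 + (-5) = 1. data[1] = 18.
data has length 6. Negative index -2 maps to positive index 6 + (-2) = 4. data[4] = 50.
Sum: 18 + 50 = 68.

68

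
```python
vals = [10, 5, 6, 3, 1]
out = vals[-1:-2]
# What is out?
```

vals has length 5. The slice vals[-1:-2] resolves to an empty index range, so the result is [].

[]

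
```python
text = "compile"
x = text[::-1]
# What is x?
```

text has length 7. The slice text[::-1] selects indices [6, 5, 4, 3, 2, 1, 0] (6->'e', 5->'l', 4->'i', 3->'p', 2->'m', 1->'o', 0->'c'), giving 'elipmoc'.

'elipmoc'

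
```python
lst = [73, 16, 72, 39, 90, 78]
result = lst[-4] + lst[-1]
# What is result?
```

lst has length 6. Negative index -4 maps to positive index 6 + (-4) = 2. lst[2] = 72.
lst has length 6. Negative index -1 maps to positive index 6 + (-1) = 5. lst[5] = 78.
Sum: 72 + 78 = 150.

150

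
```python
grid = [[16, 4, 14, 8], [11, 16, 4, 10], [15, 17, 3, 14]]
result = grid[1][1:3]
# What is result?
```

grid[1] = [11, 16, 4, 10]. grid[1] has length 4. The slice grid[1][1:3] selects indices [1, 2] (1->16, 2->4), giving [16, 4].

[16, 4]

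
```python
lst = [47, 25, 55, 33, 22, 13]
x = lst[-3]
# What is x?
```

lst has length 6. Negative index -3 maps to positive index 6 + (-3) = 3. lst[3] = 33.

33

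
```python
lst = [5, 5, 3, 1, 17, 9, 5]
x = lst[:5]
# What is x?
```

lst has length 7. The slice lst[:5] selects indices [0, 1, 2, 3, 4] (0->5, 1->5, 2->3, 3->1, 4->17), giving [5, 5, 3, 1, 17].

[5, 5, 3, 1, 17]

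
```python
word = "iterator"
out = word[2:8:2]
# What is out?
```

word has length 8. The slice word[2:8:2] selects indices [2, 4, 6] (2->'e', 4->'a', 6->'o'), giving 'eao'.

'eao'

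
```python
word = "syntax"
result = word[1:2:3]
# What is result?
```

word has length 6. The slice word[1:2:3] selects indices [1] (1->'y'), giving 'y'.

'y'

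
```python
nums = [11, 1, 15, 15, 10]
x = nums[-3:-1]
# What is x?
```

nums has length 5. The slice nums[-3:-1] selects indices [2, 3] (2->15, 3->15), giving [15, 15].

[15, 15]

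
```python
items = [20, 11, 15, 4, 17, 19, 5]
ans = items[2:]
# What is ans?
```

items has length 7. The slice items[2:] selects indices [2, 3, 4, 5, 6] (2->15, 3->4, 4->17, 5->19, 6->5), giving [15, 4, 17, 19, 5].

[15, 4, 17, 19, 5]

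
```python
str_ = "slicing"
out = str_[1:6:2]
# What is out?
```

str_ has length 7. The slice str_[1:6:2] selects indices [1, 3, 5] (1->'l', 3->'c', 5->'n'), giving 'lcn'.

'lcn'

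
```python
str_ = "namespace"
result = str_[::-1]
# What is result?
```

str_ has length 9. The slice str_[::-1] selects indices [8, 7, 6, 5, 4, 3, 2, 1, 0] (8->'e', 7->'c', 6->'a', 5->'p', 4->'s', 3->'e', 2->'m', 1->'a', 0->'n'), giving 'ecapseman'.

'ecapseman'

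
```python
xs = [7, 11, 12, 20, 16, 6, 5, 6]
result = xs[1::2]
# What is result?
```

xs has length 8. The slice xs[1::2] selects indices [1, 3, 5, 7] (1->11, 3->20, 5->6, 7->6), giving [11, 20, 6, 6].

[11, 20, 6, 6]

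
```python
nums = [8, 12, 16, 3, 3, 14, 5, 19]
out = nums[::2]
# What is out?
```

nums has length 8. The slice nums[::2] selects indices [0, 2, 4, 6] (0->8, 2->16, 4->3, 6->5), giving [8, 16, 3, 5].

[8, 16, 3, 5]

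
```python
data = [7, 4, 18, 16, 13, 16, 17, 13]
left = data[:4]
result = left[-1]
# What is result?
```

data has length 8. The slice data[:4] selects indices [0, 1, 2, 3] (0->7, 1->4, 2->18, 3->16), giving [7, 4, 18, 16]. So left = [7, 4, 18, 16]. Then left[-1] = 16.

16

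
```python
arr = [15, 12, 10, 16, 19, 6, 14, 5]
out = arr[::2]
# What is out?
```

arr has length 8. The slice arr[::2] selects indices [0, 2, 4, 6] (0->15, 2->10, 4->19, 6->14), giving [15, 10, 19, 14].

[15, 10, 19, 14]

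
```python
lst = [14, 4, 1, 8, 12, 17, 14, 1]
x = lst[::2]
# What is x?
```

lst has length 8. The slice lst[::2] selects indices [0, 2, 4, 6] (0->14, 2->1, 4->12, 6->14), giving [14, 1, 12, 14].

[14, 1, 12, 14]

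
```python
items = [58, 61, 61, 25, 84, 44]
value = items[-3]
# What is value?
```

items has length 6. Negative index -3 maps to positive index 6 + (-3) = 3. items[3] = 25.

25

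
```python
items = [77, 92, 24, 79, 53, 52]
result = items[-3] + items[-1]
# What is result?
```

items has length 6. Negative index -3 maps to positive index 6 + (-3) = 3. items[3] = 79.
items has length 6. Negative index -1 maps to positive index 6 + (-1) = 5. items[5] = 52.
Sum: 79 + 52 = 131.

131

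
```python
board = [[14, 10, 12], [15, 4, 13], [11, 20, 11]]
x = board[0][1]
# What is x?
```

board[0] = [14, 10, 12]. Taking column 1 of that row yields 10.

10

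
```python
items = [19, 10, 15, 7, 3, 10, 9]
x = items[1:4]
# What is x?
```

items has length 7. The slice items[1:4] selects indices [1, 2, 3] (1->10, 2->15, 3->7), giving [10, 15, 7].

[10, 15, 7]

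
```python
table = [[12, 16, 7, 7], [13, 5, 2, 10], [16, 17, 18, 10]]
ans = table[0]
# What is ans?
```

table has 3 rows. Row 0 is [12, 16, 7, 7].

[12, 16, 7, 7]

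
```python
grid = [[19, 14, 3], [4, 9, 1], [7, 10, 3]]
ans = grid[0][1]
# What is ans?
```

grid[0] = [19, 14, 3]. Taking column 1 of that row yields 14.

14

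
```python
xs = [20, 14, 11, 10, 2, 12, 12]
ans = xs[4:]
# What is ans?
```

xs has length 7. The slice xs[4:] selects indices [4, 5, 6] (4->2, 5->12, 6->12), giving [2, 12, 12].

[2, 12, 12]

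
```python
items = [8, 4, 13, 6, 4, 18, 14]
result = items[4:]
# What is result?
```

items has length 7. The slice items[4:] selects indices [4, 5, 6] (4->4, 5->18, 6->14), giving [4, 18, 14].

[4, 18, 14]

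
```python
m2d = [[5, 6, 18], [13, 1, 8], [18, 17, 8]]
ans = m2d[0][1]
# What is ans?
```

m2d[0] = [5, 6, 18]. Taking column 1 of that row yields 6.

6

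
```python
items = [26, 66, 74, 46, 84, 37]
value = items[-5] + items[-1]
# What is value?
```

items has length 6. Negative index -5 maps to positive index 6 + (-5) = 1. items[1] = 66.
items has length 6. Negative index -1 maps to positive index 6 + (-1) = 5. items[5] = 37.
Sum: 66 + 37 = 103.

103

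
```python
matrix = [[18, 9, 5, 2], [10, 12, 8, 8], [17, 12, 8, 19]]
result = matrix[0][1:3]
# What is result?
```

matrix[0] = [18, 9, 5, 2]. matrix[0] has length 4. The slice matrix[0][1:3] selects indices [1, 2] (1->9, 2->5), giving [9, 5].

[9, 5]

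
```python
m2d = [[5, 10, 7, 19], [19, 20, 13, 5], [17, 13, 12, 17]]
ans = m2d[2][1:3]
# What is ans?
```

m2d[2] = [17, 13, 12, 17]. m2d[2] has length 4. The slice m2d[2][1:3] selects indices [1, 2] (1->13, 2->12), giving [13, 12].

[13, 12]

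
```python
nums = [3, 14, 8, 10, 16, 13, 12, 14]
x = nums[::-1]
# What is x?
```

nums has length 8. The slice nums[::-1] selects indices [7, 6, 5, 4, 3, 2, 1, 0] (7->14, 6->12, 5->13, 4->16, 3->10, 2->8, 1->14, 0->3), giving [14, 12, 13, 16, 10, 8, 14, 3].

[14, 12, 13, 16, 10, 8, 14, 3]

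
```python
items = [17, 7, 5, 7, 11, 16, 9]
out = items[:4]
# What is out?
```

items has length 7. The slice items[:4] selects indices [0, 1, 2, 3] (0->17, 1->7, 2->5, 3->7), giving [17, 7, 5, 7].

[17, 7, 5, 7]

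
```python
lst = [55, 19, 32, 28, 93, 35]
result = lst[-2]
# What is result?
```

lst has length 6. Negative index -2 maps to positive index 6 + (-2) = 4. lst[4] = 93.

93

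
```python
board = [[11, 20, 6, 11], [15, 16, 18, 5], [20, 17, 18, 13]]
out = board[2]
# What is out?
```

board has 3 rows. Row 2 is [20, 17, 18, 13].

[20, 17, 18, 13]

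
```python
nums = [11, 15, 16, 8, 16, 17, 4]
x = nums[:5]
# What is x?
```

nums has length 7. The slice nums[:5] selects indices [0, 1, 2, 3, 4] (0->11, 1->15, 2->16, 3->8, 4->16), giving [11, 15, 16, 8, 16].

[11, 15, 16, 8, 16]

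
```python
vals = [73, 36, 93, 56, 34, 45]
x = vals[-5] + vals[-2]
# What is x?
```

vals has length 6. Negative index -5 maps to positive index 6 + (-5) = 1. vals[1] = 36.
vals has length 6. Negative index -2 maps to positive index 6 + (-2) = 4. vals[4] = 34.
Sum: 36 + 34 = 70.

70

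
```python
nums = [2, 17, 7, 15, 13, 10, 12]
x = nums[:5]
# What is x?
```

nums has length 7. The slice nums[:5] selects indices [0, 1, 2, 3, 4] (0->2, 1->17, 2->7, 3->15, 4->13), giving [2, 17, 7, 15, 13].

[2, 17, 7, 15, 13]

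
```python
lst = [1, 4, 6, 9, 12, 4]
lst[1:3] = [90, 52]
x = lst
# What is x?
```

lst starts as [1, 4, 6, 9, 12, 4] (length 6). The slice lst[1:3] covers indices [1, 2] with values [4, 6]. Replacing that slice with [90, 52] (same length) produces [1, 90, 52, 9, 12, 4].

[1, 90, 52, 9, 12, 4]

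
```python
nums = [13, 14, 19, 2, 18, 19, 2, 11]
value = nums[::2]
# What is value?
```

nums has length 8. The slice nums[::2] selects indices [0, 2, 4, 6] (0->13, 2->19, 4->18, 6->2), giving [13, 19, 18, 2].

[13, 19, 18, 2]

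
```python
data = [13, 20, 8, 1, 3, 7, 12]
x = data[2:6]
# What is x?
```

data has length 7. The slice data[2:6] selects indices [2, 3, 4, 5] (2->8, 3->1, 4->3, 5->7), giving [8, 1, 3, 7].

[8, 1, 3, 7]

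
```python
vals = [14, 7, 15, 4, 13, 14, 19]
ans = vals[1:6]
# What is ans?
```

vals has length 7. The slice vals[1:6] selects indices [1, 2, 3, 4, 5] (1->7, 2->15, 3->4, 4->13, 5->14), giving [7, 15, 4, 13, 14].

[7, 15, 4, 13, 14]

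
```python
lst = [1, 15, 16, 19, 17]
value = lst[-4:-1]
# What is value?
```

lst has length 5. The slice lst[-4:-1] selects indices [1, 2, 3] (1->15, 2->16, 3->19), giving [15, 16, 19].

[15, 16, 19]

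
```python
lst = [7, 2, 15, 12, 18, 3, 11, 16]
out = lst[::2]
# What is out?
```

lst has length 8. The slice lst[::2] selects indices [0, 2, 4, 6] (0->7, 2->15, 4->18, 6->11), giving [7, 15, 18, 11].

[7, 15, 18, 11]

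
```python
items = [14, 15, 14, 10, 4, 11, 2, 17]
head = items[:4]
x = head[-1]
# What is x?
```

items has length 8. The slice items[:4] selects indices [0, 1, 2, 3] (0->14, 1->15, 2->14, 3->10), giving [14, 15, 14, 10]. So head = [14, 15, 14, 10]. Then head[-1] = 10.

10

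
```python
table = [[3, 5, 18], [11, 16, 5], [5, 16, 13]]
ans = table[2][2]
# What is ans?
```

table[2] = [5, 16, 13]. Taking column 2 of that row yields 13.

13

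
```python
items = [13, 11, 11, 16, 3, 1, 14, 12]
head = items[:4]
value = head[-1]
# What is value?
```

items has length 8. The slice items[:4] selects indices [0, 1, 2, 3] (0->13, 1->11, 2->11, 3->16), giving [13, 11, 11, 16]. So head = [13, 11, 11, 16]. Then head[-1] = 16.

16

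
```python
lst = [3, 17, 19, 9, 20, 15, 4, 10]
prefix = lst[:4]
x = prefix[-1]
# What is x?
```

lst has length 8. The slice lst[:4] selects indices [0, 1, 2, 3] (0->3, 1->17, 2->19, 3->9), giving [3, 17, 19, 9]. So prefix = [3, 17, 19, 9]. Then prefix[-1] = 9.

9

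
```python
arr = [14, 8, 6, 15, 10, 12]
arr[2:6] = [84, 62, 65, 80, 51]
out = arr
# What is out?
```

arr starts as [14, 8, 6, 15, 10, 12] (length 6). The slice arr[2:6] covers indices [2, 3, 4, 5] with values [6, 15, 10, 12]. Replacing that slice with [84, 62, 65, 80, 51] (different length) produces [14, 8, 84, 62, 65, 80, 51].

[14, 8, 84, 62, 65, 80, 51]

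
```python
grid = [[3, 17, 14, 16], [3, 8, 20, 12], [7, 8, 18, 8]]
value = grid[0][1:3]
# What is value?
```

grid[0] = [3, 17, 14, 16]. grid[0] has length 4. The slice grid[0][1:3] selects indices [1, 2] (1->17, 2->14), giving [17, 14].

[17, 14]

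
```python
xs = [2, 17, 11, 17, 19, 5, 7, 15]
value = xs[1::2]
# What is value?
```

xs has length 8. The slice xs[1::2] selects indices [1, 3, 5, 7] (1->17, 3->17, 5->5, 7->15), giving [17, 17, 5, 15].

[17, 17, 5, 15]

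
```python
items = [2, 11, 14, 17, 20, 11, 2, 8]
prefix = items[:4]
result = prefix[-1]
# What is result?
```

items has length 8. The slice items[:4] selects indices [0, 1, 2, 3] (0->2, 1->11, 2->14, 3->17), giving [2, 11, 14, 17]. So prefix = [2, 11, 14, 17]. Then prefix[-1] = 17.

17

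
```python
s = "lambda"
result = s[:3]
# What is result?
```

s has length 6. The slice s[:3] selects indices [0, 1, 2] (0->'l', 1->'a', 2->'m'), giving 'lam'.

'lam'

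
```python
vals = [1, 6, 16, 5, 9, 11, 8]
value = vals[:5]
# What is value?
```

vals has length 7. The slice vals[:5] selects indices [0, 1, 2, 3, 4] (0->1, 1->6, 2->16, 3->5, 4->9), giving [1, 6, 16, 5, 9].

[1, 6, 16, 5, 9]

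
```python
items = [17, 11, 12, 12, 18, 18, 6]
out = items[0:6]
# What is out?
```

items has length 7. The slice items[0:6] selects indices [0, 1, 2, 3, 4, 5] (0->17, 1->11, 2->12, 3->12, 4->18, 5->18), giving [17, 11, 12, 12, 18, 18].

[17, 11, 12, 12, 18, 18]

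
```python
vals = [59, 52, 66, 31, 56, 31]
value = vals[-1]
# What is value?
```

vals has length 6. Negative index -1 maps to positive index 6 + (-1) = 5. vals[5] = 31.

31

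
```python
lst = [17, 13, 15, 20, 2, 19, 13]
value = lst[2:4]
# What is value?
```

lst has length 7. The slice lst[2:4] selects indices [2, 3] (2->15, 3->20), giving [15, 20].

[15, 20]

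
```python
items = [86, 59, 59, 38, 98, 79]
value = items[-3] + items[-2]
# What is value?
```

items has length 6. Negative index -3 maps to positive index 6 + (-3) = 3. items[3] = 38.
items has length 6. Negative index -2 maps to positive index 6 + (-2) = 4. items[4] = 98.
Sum: 38 + 98 = 136.

136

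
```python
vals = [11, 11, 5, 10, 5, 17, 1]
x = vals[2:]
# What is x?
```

vals has length 7. The slice vals[2:] selects indices [2, 3, 4, 5, 6] (2->5, 3->10, 4->5, 5->17, 6->1), giving [5, 10, 5, 17, 1].

[5, 10, 5, 17, 1]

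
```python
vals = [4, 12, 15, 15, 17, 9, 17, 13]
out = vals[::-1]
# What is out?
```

vals has length 8. The slice vals[::-1] selects indices [7, 6, 5, 4, 3, 2, 1, 0] (7->13, 6->17, 5->9, 4->17, 3->15, 2->15, 1->12, 0->4), giving [13, 17, 9, 17, 15, 15, 12, 4].

[13, 17, 9, 17, 15, 15, 12, 4]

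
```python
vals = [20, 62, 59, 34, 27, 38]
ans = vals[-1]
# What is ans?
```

vals has length 6. Negative index -1 maps to positive index 6 + (-1) = 5. vals[5] = 38.

38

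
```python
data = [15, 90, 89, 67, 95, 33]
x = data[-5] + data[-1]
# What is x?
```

data has length 6. Negative index -5 maps to positive index 6 + (-5) = 1. data[1] = 90.
data has length 6. Negative index -1 maps to positive index 6 + (-1) = 5. data[5] = 33.
Sum: 90 + 33 = 123.

123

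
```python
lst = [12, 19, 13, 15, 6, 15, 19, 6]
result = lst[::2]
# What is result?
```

lst has length 8. The slice lst[::2] selects indices [0, 2, 4, 6] (0->12, 2->13, 4->6, 6->19), giving [12, 13, 6, 19].

[12, 13, 6, 19]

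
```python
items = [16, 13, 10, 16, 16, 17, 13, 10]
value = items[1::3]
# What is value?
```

items has length 8. The slice items[1::3] selects indices [1, 4, 7] (1->13, 4->16, 7->10), giving [13, 16, 10].

[13, 16, 10]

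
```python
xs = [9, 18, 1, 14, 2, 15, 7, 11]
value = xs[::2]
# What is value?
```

xs has length 8. The slice xs[::2] selects indices [0, 2, 4, 6] (0->9, 2->1, 4->2, 6->7), giving [9, 1, 2, 7].

[9, 1, 2, 7]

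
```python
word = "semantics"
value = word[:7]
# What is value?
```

word has length 9. The slice word[:7] selects indices [0, 1, 2, 3, 4, 5, 6] (0->'s', 1->'e', 2->'m', 3->'a', 4->'n', 5->'t', 6->'i'), giving 'semanti'.

'semanti'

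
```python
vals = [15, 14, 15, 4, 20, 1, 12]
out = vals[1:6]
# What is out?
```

vals has length 7. The slice vals[1:6] selects indices [1, 2, 3, 4, 5] (1->14, 2->15, 3->4, 4->20, 5->1), giving [14, 15, 4, 20, 1].

[14, 15, 4, 20, 1]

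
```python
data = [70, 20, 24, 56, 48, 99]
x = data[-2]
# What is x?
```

data has length 6. Negative index -2 maps to positive index 6 + (-2) = 4. data[4] = 48.

48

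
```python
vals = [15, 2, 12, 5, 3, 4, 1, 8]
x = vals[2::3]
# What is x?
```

vals has length 8. The slice vals[2::3] selects indices [2, 5] (2->12, 5->4), giving [12, 4].

[12, 4]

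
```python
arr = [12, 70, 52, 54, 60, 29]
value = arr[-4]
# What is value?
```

arr has length 6. Negative index -4 maps to positive index 6 + (-4) = 2. arr[2] = 52.

52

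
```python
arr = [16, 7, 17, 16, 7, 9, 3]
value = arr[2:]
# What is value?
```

arr has length 7. The slice arr[2:] selects indices [2, 3, 4, 5, 6] (2->17, 3->16, 4->7, 5->9, 6->3), giving [17, 16, 7, 9, 3].

[17, 16, 7, 9, 3]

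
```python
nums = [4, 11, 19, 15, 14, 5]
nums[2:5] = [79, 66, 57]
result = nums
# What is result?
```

nums starts as [4, 11, 19, 15, 14, 5] (length 6). The slice nums[2:5] covers indices [2, 3, 4] with values [19, 15, 14]. Replacing that slice with [79, 66, 57] (same length) produces [4, 11, 79, 66, 57, 5].

[4, 11, 79, 66, 57, 5]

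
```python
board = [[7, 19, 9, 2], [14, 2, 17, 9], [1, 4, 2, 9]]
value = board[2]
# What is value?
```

board has 3 rows. Row 2 is [1, 4, 2, 9].

[1, 4, 2, 9]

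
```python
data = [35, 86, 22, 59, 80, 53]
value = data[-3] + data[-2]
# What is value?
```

data has length 6. Negative index -3 maps to positive index 6 + (-3) = 3. data[3] = 59.
data has length 6. Negative index -2 maps to positive index 6 + (-2) = 4. data[4] = 80.
Sum: 59 + 80 = 139.

139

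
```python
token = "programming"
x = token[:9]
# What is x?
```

token has length 11. The slice token[:9] selects indices [0, 1, 2, 3, 4, 5, 6, 7, 8] (0->'p', 1->'r', 2->'o', 3->'g', 4->'r', 5->'a', 6->'m', 7->'m', 8->'i'), giving 'programmi'.

'programmi'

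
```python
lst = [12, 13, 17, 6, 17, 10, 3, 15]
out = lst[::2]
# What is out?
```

lst has length 8. The slice lst[::2] selects indices [0, 2, 4, 6] (0->12, 2->17, 4->17, 6->3), giving [12, 17, 17, 3].

[12, 17, 17, 3]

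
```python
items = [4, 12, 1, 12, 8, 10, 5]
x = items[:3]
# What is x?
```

items has length 7. The slice items[:3] selects indices [0, 1, 2] (0->4, 1->12, 2->1), giving [4, 12, 1].

[4, 12, 1]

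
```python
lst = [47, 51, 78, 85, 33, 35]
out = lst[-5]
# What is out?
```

lst has length 6. Negative index -5 maps to positive index 6 + (-5) = 1. lst[1] = 51.

51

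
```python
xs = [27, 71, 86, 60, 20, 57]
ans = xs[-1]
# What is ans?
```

xs has length 6. Negative index -1 maps to positive index 6 + (-1) = 5. xs[5] = 57.

57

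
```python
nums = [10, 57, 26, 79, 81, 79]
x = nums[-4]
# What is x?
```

nums has length 6. Negative index -4 maps to positive index 6 + (-4) = 2. nums[2] = 26.

26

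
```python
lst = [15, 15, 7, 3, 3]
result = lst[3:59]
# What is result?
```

lst has length 5. The slice lst[3:59] selects indices [3, 4] (3->3, 4->3), giving [3, 3].

[3, 3]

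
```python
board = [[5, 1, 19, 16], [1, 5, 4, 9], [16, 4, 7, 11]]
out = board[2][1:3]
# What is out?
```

board[2] = [16, 4, 7, 11]. board[2] has length 4. The slice board[2][1:3] selects indices [1, 2] (1->4, 2->7), giving [4, 7].

[4, 7]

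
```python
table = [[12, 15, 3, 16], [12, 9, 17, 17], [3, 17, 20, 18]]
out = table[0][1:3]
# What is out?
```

table[0] = [12, 15, 3, 16]. table[0] has length 4. The slice table[0][1:3] selects indices [1, 2] (1->15, 2->3), giving [15, 3].

[15, 3]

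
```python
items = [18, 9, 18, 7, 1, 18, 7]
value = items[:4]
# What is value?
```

items has length 7. The slice items[:4] selects indices [0, 1, 2, 3] (0->18, 1->9, 2->18, 3->7), giving [18, 9, 18, 7].

[18, 9, 18, 7]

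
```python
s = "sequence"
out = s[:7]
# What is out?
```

s has length 8. The slice s[:7] selects indices [0, 1, 2, 3, 4, 5, 6] (0->'s', 1->'e', 2->'q', 3->'u', 4->'e', 5->'n', 6->'c'), giving 'sequenc'.

'sequenc'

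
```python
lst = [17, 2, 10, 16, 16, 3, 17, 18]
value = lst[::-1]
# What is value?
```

lst has length 8. The slice lst[::-1] selects indices [7, 6, 5, 4, 3, 2, 1, 0] (7->18, 6->17, 5->3, 4->16, 3->16, 2->10, 1->2, 0->17), giving [18, 17, 3, 16, 16, 10, 2, 17].

[18, 17, 3, 16, 16, 10, 2, 17]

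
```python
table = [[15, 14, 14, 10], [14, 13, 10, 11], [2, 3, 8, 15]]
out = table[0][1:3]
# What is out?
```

table[0] = [15, 14, 14, 10]. table[0] has length 4. The slice table[0][1:3] selects indices [1, 2] (1->14, 2->14), giving [14, 14].

[14, 14]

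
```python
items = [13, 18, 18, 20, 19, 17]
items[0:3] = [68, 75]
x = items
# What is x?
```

items starts as [13, 18, 18, 20, 19, 17] (length 6). The slice items[0:3] covers indices [0, 1, 2] with values [13, 18, 18]. Replacing that slice with [68, 75] (different length) produces [68, 75, 20, 19, 17].

[68, 75, 20, 19, 17]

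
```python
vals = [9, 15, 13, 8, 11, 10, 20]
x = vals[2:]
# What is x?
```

vals has length 7. The slice vals[2:] selects indices [2, 3, 4, 5, 6] (2->13, 3->8, 4->11, 5->10, 6->20), giving [13, 8, 11, 10, 20].

[13, 8, 11, 10, 20]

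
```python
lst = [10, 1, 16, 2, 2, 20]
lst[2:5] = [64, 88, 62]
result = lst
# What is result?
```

lst starts as [10, 1, 16, 2, 2, 20] (length 6). The slice lst[2:5] covers indices [2, 3, 4] with values [16, 2, 2]. Replacing that slice with [64, 88, 62] (same length) produces [10, 1, 64, 88, 62, 20].

[10, 1, 64, 88, 62, 20]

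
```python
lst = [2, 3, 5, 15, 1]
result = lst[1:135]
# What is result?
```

lst has length 5. The slice lst[1:135] selects indices [1, 2, 3, 4] (1->3, 2->5, 3->15, 4->1), giving [3, 5, 15, 1].

[3, 5, 15, 1]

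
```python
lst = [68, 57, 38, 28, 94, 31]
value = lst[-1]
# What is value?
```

lst has length 6. Negative index -1 maps to positive index 6 + (-1) = 5. lst[5] = 31.

31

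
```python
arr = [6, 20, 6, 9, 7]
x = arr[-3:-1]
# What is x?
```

arr has length 5. The slice arr[-3:-1] selects indices [2, 3] (2->6, 3->9), giving [6, 9].

[6, 9]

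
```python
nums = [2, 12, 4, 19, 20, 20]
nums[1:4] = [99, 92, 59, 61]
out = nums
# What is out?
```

nums starts as [2, 12, 4, 19, 20, 20] (length 6). The slice nums[1:4] covers indices [1, 2, 3] with values [12, 4, 19]. Replacing that slice with [99, 92, 59, 61] (different length) produces [2, 99, 92, 59, 61, 20, 20].

[2, 99, 92, 59, 61, 20, 20]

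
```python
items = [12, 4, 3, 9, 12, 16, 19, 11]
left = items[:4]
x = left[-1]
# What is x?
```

items has length 8. The slice items[:4] selects indices [0, 1, 2, 3] (0->12, 1->4, 2->3, 3->9), giving [12, 4, 3, 9]. So left = [12, 4, 3, 9]. Then left[-1] = 9.

9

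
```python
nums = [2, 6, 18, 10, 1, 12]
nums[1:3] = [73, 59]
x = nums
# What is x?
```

nums starts as [2, 6, 18, 10, 1, 12] (length 6). The slice nums[1:3] covers indices [1, 2] with values [6, 18]. Replacing that slice with [73, 59] (same length) produces [2, 73, 59, 10, 1, 12].

[2, 73, 59, 10, 1, 12]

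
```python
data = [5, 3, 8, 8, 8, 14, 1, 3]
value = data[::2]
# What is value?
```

data has length 8. The slice data[::2] selects indices [0, 2, 4, 6] (0->5, 2->8, 4->8, 6->1), giving [5, 8, 8, 1].

[5, 8, 8, 1]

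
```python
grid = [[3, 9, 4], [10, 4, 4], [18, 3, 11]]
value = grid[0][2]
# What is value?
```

grid[0] = [3, 9, 4]. Taking column 2 of that row yields 4.

4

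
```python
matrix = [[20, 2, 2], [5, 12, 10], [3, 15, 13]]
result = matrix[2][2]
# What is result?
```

matrix[2] = [3, 15, 13]. Taking column 2 of that row yields 13.

13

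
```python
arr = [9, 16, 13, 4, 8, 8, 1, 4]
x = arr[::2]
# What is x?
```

arr has length 8. The slice arr[::2] selects indices [0, 2, 4, 6] (0->9, 2->13, 4->8, 6->1), giving [9, 13, 8, 1].

[9, 13, 8, 1]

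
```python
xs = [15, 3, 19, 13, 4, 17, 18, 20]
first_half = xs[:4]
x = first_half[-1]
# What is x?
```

xs has length 8. The slice xs[:4] selects indices [0, 1, 2, 3] (0->15, 1->3, 2->19, 3->13), giving [15, 3, 19, 13]. So first_half = [15, 3, 19, 13]. Then first_half[-1] = 13.

13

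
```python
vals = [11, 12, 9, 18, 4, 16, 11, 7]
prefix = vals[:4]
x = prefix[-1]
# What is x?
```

vals has length 8. The slice vals[:4] selects indices [0, 1, 2, 3] (0->11, 1->12, 2->9, 3->18), giving [11, 12, 9, 18]. So prefix = [11, 12, 9, 18]. Then prefix[-1] = 18.

18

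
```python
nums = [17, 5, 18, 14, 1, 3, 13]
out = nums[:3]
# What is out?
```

nums has length 7. The slice nums[:3] selects indices [0, 1, 2] (0->17, 1->5, 2->18), giving [17, 5, 18].

[17, 5, 18]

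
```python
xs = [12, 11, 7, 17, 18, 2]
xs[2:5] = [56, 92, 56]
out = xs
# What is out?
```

xs starts as [12, 11, 7, 17, 18, 2] (length 6). The slice xs[2:5] covers indices [2, 3, 4] with values [7, 17, 18]. Replacing that slice with [56, 92, 56] (same length) produces [12, 11, 56, 92, 56, 2].

[12, 11, 56, 92, 56, 2]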